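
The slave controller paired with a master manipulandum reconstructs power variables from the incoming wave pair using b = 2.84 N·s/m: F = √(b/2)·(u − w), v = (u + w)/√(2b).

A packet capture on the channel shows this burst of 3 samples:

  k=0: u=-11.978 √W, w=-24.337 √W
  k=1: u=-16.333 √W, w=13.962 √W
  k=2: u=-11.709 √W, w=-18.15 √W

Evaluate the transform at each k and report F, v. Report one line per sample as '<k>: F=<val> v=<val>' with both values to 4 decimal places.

0: F=14.7274 v=-15.2374
1: F=-36.1007 v=-0.9948
2: F=7.6753 v=-12.5286

k=0: u−w=12.3590, u+w=-36.3150; √(b/2)=1.1916, √(2b)=2.3833; F=1.1916×12.359=14.7274, v=-36.3150/2.3833=-15.2374
k=1: u−w=-30.2950, u+w=-2.3710; √(b/2)=1.1916, √(2b)=2.3833; F=1.1916×(-30.295)=-36.1007, v=-2.3710/2.3833=-0.9948
k=2: u−w=6.4410, u+w=-29.8590; √(b/2)=1.1916, √(2b)=2.3833; F=1.1916×6.441=7.6753, v=-29.8590/2.3833=-12.5286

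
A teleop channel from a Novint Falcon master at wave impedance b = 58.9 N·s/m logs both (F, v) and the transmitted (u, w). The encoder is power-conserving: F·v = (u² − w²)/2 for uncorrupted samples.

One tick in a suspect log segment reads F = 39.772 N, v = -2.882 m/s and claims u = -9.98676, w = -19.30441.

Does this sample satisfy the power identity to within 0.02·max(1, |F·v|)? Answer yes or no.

no

F·v = 39.772×(-2.882) = -114.6229 W.
(u² − w²)/2 = (99.7354 − 372.6602)/2 = -136.4624 W.
|Δ| = 21.8395;  2% of max(1, |F·v|) = 2.2925.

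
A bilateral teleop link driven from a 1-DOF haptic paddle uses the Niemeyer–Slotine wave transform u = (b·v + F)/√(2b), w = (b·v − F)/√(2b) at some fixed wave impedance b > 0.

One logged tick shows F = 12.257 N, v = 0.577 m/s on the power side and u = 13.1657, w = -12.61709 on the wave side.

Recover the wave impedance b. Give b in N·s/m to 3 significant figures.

u + w = 0.54861;  u + w = √(2b)·v, so √(2b) = 0.54861/0.577 = 0.95080.
b = (√(2b))²/2 = 0.90402/2 = 0.45201.
(Check via u − w = 2F/√(2b): u − w = 25.78279, 2F/√(2b) = 25.78257.)

b = 0.452 N·s/m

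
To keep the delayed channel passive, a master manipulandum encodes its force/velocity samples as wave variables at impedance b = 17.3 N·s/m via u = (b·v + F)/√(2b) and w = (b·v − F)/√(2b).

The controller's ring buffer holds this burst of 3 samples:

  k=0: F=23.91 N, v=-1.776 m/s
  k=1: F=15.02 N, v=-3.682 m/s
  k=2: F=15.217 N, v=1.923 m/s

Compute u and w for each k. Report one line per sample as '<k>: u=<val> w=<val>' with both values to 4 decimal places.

0: u=-1.1586 w=-9.2882
1: u=-8.2756 w=-13.3826
2: u=8.2427 w=3.0687

k=0: b·v=17.3×(-1.776)=-30.7248; √(2b)=5.8822; u=(-30.7248+23.91)/5.8822=-1.1586, w=(-30.7248−23.91)/5.8822=-9.2882
k=1: b·v=17.3×(-3.682)=-63.6986; √(2b)=5.8822; u=(-63.6986+15.02)/5.8822=-8.2756, w=(-63.6986−15.02)/5.8822=-13.3826
k=2: b·v=17.3×1.923=33.2679; √(2b)=5.8822; u=(33.2679+15.217)/5.8822=8.2427, w=(33.2679−15.217)/5.8822=3.0687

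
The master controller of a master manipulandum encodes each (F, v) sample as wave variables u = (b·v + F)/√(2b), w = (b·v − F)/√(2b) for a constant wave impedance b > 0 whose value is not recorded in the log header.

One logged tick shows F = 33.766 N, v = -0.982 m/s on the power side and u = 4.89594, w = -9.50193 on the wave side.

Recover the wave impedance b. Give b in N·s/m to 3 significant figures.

b = 11 N·s/m

u + w = -4.60599;  u + w = √(2b)·v, so √(2b) = -4.60599/(-0.982) = 4.69042.
b = (√(2b))²/2 = 22.00002/2 = 11.00001.
(Check via u − w = 2F/√(2b): u − w = 14.39787, 2F/√(2b) = 14.39787.)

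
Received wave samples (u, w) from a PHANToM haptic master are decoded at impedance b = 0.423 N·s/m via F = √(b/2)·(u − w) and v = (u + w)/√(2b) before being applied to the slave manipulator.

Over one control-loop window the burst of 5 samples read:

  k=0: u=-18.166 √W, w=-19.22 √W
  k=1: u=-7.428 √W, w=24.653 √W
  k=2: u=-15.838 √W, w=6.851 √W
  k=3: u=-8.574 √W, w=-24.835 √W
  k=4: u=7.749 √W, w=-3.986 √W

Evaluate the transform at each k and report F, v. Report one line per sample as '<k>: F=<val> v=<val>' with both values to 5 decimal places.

0: F=0.48473 v=-40.64656
1: F=-14.75377 v=18.72725
2: F=-10.43447 v=-9.77079
3: F=7.47829 v=-36.32271
4: F=5.39682 v=4.09118

k=0: u−w=1.05400, u+w=-37.38600; √(b/2)=0.45989, √(2b)=0.91978; F=0.45989×1.054=0.48473, v=-37.38600/0.91978=-40.64656
k=1: u−w=-32.08100, u+w=17.22500; √(b/2)=0.45989, √(2b)=0.91978; F=0.45989×(-32.081)=-14.75377, v=17.22500/0.91978=18.72725
k=2: u−w=-22.68900, u+w=-8.98700; √(b/2)=0.45989, √(2b)=0.91978; F=0.45989×(-22.689)=-10.43447, v=-8.98700/0.91978=-9.77079
k=3: u−w=16.26100, u+w=-33.40900; √(b/2)=0.45989, √(2b)=0.91978; F=0.45989×16.261=7.47829, v=-33.40900/0.91978=-36.32271
k=4: u−w=11.73500, u+w=3.76300; √(b/2)=0.45989, √(2b)=0.91978; F=0.45989×11.735=5.39682, v=3.76300/0.91978=4.09118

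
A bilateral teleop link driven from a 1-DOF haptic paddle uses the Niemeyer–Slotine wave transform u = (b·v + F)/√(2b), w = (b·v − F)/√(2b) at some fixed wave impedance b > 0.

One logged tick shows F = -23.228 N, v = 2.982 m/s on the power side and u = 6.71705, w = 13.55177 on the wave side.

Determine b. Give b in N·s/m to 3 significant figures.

u + w = 20.2688;  u + w = √(2b)·v, so √(2b) = 20.2688/2.982 = 6.7971.
b = (√(2b))²/2 = 46.2000/2 = 23.1000.
(Check via u − w = 2F/√(2b): u − w = -6.8347, 2F/√(2b) = -6.8347.)

b = 23.1 N·s/m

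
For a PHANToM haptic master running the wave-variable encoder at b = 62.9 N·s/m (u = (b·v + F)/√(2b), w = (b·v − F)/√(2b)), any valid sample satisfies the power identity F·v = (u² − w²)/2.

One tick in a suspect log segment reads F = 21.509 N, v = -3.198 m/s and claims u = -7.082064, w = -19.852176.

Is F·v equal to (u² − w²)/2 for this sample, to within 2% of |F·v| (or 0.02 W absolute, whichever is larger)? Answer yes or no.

no

F·v = 21.509×(-3.198) = -68.785782 W.
(u² − w²)/2 = (50.155631 − 394.108892)/2 = -171.976631 W.
|Δ| = 103.190849;  2% of max(1, |F·v|) = 1.375716.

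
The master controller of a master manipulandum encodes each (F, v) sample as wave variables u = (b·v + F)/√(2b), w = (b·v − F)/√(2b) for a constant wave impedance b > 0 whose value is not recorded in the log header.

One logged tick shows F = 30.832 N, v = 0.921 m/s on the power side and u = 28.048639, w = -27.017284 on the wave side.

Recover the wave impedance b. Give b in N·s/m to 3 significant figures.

b = 0.627 N·s/m

u + w = 1.031355;  u + w = √(2b)·v, so √(2b) = 1.031355/0.921 = 1.119821.
b = (√(2b))²/2 = 1.253999/2 = 0.626999.
(Check via u − w = 2F/√(2b): u − w = 55.065923, 2F/√(2b) = 55.065951.)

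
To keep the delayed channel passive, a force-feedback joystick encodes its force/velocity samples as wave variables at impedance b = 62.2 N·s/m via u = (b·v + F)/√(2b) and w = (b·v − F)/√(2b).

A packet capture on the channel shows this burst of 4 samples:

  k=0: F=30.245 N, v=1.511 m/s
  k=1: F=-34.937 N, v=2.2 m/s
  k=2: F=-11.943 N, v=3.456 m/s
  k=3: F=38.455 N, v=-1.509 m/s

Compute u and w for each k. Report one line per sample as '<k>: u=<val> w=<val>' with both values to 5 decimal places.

k=0: b·v=62.2×1.511=93.98420; √(2b)=11.15347; u=(93.98420+30.245)/11.15347=11.13816, w=(93.98420−30.245)/11.15347=5.71474
k=1: b·v=62.2×2.2=136.84000; √(2b)=11.15347; u=(136.84000+(-34.937))/11.15347=9.13644, w=(136.84000−(-34.937))/11.15347=15.40121
k=2: b·v=62.2×3.456=214.96320; √(2b)=11.15347; u=(214.96320+(-11.943))/11.15347=18.20242, w=(214.96320−(-11.943))/11.15347=20.34399
k=3: b·v=62.2×(-1.509)=-93.85980; √(2b)=11.15347; u=(-93.85980+38.455)/11.15347=-4.96749, w=(-93.85980−38.455)/11.15347=-11.86310

0: u=11.13816 w=5.71474
1: u=9.13644 w=15.40121
2: u=18.20242 w=20.34399
3: u=-4.96749 w=-11.86310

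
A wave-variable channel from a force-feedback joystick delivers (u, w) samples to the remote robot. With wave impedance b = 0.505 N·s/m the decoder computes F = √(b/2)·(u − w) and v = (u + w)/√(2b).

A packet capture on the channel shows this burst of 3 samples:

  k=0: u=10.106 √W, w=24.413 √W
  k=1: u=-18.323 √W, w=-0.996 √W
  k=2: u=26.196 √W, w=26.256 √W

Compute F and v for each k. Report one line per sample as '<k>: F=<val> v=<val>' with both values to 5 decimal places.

0: F=-7.18918 v=34.34769
1: F=-8.70671 v=-19.22312
2: F=-0.03015 v=52.19169

k=0: u−w=-14.30700, u+w=34.51900; √(b/2)=0.50249, √(2b)=1.00499; F=0.50249×(-14.307)=-7.18918, v=34.51900/1.00499=34.34769
k=1: u−w=-17.32700, u+w=-19.31900; √(b/2)=0.50249, √(2b)=1.00499; F=0.50249×(-17.327)=-8.70671, v=-19.31900/1.00499=-19.22312
k=2: u−w=-0.06000, u+w=52.45200; √(b/2)=0.50249, √(2b)=1.00499; F=0.50249×(-0.06)=-0.03015, v=52.45200/1.00499=52.19169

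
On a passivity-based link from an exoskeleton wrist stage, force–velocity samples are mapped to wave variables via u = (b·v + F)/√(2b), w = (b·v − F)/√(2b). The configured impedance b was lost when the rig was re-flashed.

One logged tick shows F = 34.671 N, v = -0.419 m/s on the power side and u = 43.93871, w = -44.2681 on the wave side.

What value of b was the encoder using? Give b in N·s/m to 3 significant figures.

b = 0.309 N·s/m

u + w = -0.32939;  u + w = √(2b)·v, so √(2b) = -0.32939/(-0.419) = 0.78613.
b = (√(2b))²/2 = 0.61801/2 = 0.30900.
(Check via u − w = 2F/√(2b): u − w = 88.20681, 2F/√(2b) = 88.20638.)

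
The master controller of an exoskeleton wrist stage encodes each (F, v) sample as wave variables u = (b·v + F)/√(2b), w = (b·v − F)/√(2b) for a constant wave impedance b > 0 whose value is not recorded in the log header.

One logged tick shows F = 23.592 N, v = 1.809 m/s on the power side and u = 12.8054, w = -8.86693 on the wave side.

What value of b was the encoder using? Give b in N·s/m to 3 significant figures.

u + w = 3.93847;  u + w = √(2b)·v, so √(2b) = 3.93847/1.809 = 2.17715.
b = (√(2b))²/2 = 4.74000/2 = 2.37000.
(Check via u − w = 2F/√(2b): u − w = 21.67233, 2F/√(2b) = 21.67234.)

b = 2.37 N·s/m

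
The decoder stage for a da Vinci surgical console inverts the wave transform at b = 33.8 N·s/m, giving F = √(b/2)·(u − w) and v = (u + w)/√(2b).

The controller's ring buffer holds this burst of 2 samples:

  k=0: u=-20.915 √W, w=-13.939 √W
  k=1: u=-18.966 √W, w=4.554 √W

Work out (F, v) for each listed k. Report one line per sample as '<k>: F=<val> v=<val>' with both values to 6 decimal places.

k=0: u−w=-6.976000, u+w=-34.854000; √(b/2)=4.110961, √(2b)=8.221922; F=4.110961×(-6.976)=-28.678064, v=-34.854000/8.221922=-4.239155
k=1: u−w=-23.520000, u+w=-14.412000; √(b/2)=4.110961, √(2b)=8.221922; F=4.110961×(-23.52)=-96.689802, v=-14.412000/8.221922=-1.752875

0: F=-28.678064 v=-4.239155
1: F=-96.689802 v=-1.752875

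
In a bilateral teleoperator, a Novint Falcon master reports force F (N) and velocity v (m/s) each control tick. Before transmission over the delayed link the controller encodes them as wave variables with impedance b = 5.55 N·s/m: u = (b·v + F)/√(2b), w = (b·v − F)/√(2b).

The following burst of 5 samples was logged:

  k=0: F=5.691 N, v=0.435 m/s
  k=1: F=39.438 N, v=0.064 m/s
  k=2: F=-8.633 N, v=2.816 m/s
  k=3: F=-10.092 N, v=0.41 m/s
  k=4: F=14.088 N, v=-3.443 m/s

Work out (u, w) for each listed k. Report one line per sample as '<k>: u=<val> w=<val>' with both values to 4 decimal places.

k=0: b·v=5.55×0.435=2.4143; √(2b)=3.3317; u=(2.4143+5.691)/3.3317=2.4328, w=(2.4143−5.691)/3.3317=-0.9835
k=1: b·v=5.55×0.064=0.3552; √(2b)=3.3317; u=(0.3552+39.438)/3.3317=11.9439, w=(0.3552−39.438)/3.3317=-11.7307
k=2: b·v=5.55×2.816=15.6288; √(2b)=3.3317; u=(15.6288+(-8.633))/3.3317=2.0998, w=(15.6288−(-8.633))/3.3317=7.2822
k=3: b·v=5.55×0.41=2.2755; √(2b)=3.3317; u=(2.2755+(-10.092))/3.3317=-2.3461, w=(2.2755−(-10.092))/3.3317=3.7121
k=4: b·v=5.55×(-3.443)=-19.1087; √(2b)=3.3317; u=(-19.1087+14.088)/3.3317=-1.5069, w=(-19.1087−14.088)/3.3317=-9.9640

0: u=2.4328 w=-0.9835
1: u=11.9439 w=-11.7307
2: u=2.0998 w=7.2822
3: u=-2.3461 w=3.7121
4: u=-1.5069 w=-9.9640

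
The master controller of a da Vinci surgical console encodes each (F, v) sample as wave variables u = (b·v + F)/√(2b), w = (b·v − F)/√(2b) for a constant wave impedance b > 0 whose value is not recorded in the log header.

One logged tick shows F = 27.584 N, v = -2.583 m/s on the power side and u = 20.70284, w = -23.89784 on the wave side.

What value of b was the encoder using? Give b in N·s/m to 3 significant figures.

u + w = -3.19500;  u + w = √(2b)·v, so √(2b) = -3.19500/(-2.583) = 1.23693.
b = (√(2b))²/2 = 1.53001/2 = 0.76500.
(Check via u − w = 2F/√(2b): u − w = 44.60068, 2F/√(2b) = 44.60061.)

b = 0.765 N·s/m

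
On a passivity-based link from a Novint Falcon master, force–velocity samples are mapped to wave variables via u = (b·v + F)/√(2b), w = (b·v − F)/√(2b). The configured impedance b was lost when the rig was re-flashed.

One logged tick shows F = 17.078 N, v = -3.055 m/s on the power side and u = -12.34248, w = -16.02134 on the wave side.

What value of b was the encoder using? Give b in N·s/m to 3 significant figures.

b = 43.1 N·s/m

u + w = -28.3638;  u + w = √(2b)·v, so √(2b) = -28.3638/(-3.055) = 9.2844.
b = (√(2b))²/2 = 86.1999/2 = 43.1000.
(Check via u − w = 2F/√(2b): u − w = 3.6789, 2F/√(2b) = 3.6789.)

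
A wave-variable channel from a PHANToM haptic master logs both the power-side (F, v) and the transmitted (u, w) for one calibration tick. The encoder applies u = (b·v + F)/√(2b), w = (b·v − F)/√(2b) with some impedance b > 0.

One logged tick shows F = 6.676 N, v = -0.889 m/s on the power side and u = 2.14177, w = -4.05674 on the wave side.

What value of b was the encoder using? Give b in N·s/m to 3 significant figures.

b = 2.32 N·s/m

u + w = -1.91497;  u + w = √(2b)·v, so √(2b) = -1.91497/(-0.889) = 2.15407.
b = (√(2b))²/2 = 4.64003/2 = 2.32001.
(Check via u − w = 2F/√(2b): u − w = 6.19851, 2F/√(2b) = 6.19849.)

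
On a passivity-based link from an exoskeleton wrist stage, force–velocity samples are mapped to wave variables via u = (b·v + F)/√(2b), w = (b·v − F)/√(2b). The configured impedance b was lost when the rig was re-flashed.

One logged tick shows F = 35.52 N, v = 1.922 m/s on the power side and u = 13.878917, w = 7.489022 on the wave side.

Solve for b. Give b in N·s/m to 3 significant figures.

u + w = 21.367939;  u + w = √(2b)·v, so √(2b) = 21.367939/1.922 = 11.117554.
b = (√(2b))²/2 = 123.600009/2 = 61.800005.
(Check via u − w = 2F/√(2b): u − w = 6.389895, 2F/√(2b) = 6.389895.)

b = 61.8 N·s/m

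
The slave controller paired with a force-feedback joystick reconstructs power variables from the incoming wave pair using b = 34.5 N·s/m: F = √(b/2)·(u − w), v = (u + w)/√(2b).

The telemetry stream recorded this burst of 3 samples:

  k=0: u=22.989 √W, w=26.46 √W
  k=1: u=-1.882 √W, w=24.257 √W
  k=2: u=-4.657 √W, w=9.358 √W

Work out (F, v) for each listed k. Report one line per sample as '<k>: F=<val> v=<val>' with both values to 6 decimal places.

0: F=-14.416146 v=5.952960
1: F=-108.563421 v=2.693633
2: F=-58.208667 v=0.565934

k=0: u−w=-3.471000, u+w=49.449000; √(b/2)=4.153312, √(2b)=8.306624; F=4.153312×(-3.471)=-14.416146, v=49.449000/8.306624=5.952960
k=1: u−w=-26.139000, u+w=22.375000; √(b/2)=4.153312, √(2b)=8.306624; F=4.153312×(-26.139)=-108.563421, v=22.375000/8.306624=2.693633
k=2: u−w=-14.015000, u+w=4.701000; √(b/2)=4.153312, √(2b)=8.306624; F=4.153312×(-14.015)=-58.208667, v=4.701000/8.306624=0.565934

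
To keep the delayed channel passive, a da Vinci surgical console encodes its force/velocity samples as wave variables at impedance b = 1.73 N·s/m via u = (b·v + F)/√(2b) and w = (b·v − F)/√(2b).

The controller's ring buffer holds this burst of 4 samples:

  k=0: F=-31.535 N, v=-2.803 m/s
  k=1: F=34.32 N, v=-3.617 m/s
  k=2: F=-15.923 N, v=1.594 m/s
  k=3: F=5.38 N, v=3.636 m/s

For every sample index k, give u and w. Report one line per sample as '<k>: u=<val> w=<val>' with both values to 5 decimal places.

k=0: b·v=1.73×(-2.803)=-4.84919; √(2b)=1.86011; u=(-4.84919+(-31.535))/1.86011=-19.56026, w=(-4.84919−(-31.535))/1.86011=14.34638
k=1: b·v=1.73×(-3.617)=-6.25741; √(2b)=1.86011; u=(-6.25741+34.32)/1.86011=15.08654, w=(-6.25741−34.32)/1.86011=-21.81455
k=2: b·v=1.73×1.594=2.75762; √(2b)=1.86011; u=(2.75762+(-15.923))/1.86011=-7.07775, w=(2.75762−(-15.923))/1.86011=10.04276
k=3: b·v=1.73×3.636=6.29028; √(2b)=1.86011; u=(6.29028+5.38)/1.86011=6.27398, w=(6.29028−5.38)/1.86011=0.48937

0: u=-19.56026 w=14.34638
1: u=15.08654 w=-21.81455
2: u=-7.07775 w=10.04276
3: u=6.27398 w=0.48937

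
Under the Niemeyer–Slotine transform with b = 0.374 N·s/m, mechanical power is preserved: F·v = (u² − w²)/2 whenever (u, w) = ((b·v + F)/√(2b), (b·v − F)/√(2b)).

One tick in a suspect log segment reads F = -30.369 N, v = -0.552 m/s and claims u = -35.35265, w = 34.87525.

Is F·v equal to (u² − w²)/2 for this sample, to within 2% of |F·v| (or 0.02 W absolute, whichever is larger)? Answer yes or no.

yes

F·v = (-30.369)×(-0.552) = 16.76369 W.
(u² − w²)/2 = (1249.80986 − 1216.28306)/2 = 16.76340 W.
|Δ| = 0.00029;  2% of max(1, |F·v|) = 0.33527.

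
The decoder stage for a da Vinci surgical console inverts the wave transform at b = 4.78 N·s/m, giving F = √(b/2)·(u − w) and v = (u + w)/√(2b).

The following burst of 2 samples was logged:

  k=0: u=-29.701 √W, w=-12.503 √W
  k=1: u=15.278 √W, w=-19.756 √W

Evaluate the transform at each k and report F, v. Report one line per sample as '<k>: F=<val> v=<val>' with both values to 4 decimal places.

k=0: u−w=-17.1980, u+w=-42.2040; √(b/2)=1.5460, √(2b)=3.0919; F=1.5460×(-17.198)=-26.5875, v=-42.2040/3.0919=-13.6497
k=1: u−w=35.0340, u+w=-4.4780; √(b/2)=1.5460, √(2b)=3.0919; F=1.5460×35.034=54.1612, v=-4.4780/3.0919=-1.4483

0: F=-26.5875 v=-13.6497
1: F=54.1612 v=-1.4483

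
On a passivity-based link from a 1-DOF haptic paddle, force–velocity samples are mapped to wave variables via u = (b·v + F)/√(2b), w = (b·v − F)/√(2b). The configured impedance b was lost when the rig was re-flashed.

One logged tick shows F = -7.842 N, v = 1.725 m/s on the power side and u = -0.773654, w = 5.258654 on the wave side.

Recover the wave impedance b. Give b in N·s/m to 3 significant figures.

b = 3.38 N·s/m

u + w = 4.485000;  u + w = √(2b)·v, so √(2b) = 4.485000/1.725 = 2.600000.
b = (√(2b))²/2 = 6.760000/2 = 3.380000.
(Check via u − w = 2F/√(2b): u − w = -6.032308, 2F/√(2b) = -6.032308.)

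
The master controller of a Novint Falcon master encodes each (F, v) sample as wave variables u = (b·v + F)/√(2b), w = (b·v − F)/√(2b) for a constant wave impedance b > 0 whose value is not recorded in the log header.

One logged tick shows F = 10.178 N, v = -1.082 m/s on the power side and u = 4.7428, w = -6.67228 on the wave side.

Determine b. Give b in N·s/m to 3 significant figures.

b = 1.59 N·s/m

u + w = -1.9295;  u + w = √(2b)·v, so √(2b) = -1.9295/(-1.082) = 1.7833.
b = (√(2b))²/2 = 3.1800/2 = 1.5900.
(Check via u − w = 2F/√(2b): u − w = 11.4151, 2F/√(2b) = 11.4151.)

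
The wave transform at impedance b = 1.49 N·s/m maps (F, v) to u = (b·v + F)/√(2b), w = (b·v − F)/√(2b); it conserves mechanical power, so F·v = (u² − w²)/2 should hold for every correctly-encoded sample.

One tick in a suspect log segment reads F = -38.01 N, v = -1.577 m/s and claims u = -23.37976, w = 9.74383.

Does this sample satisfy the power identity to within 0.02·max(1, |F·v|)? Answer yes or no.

no

F·v = (-38.01)×(-1.577) = 59.94177 W.
(u² − w²)/2 = (546.61318 − 94.94222)/2 = 225.83548 W.
|Δ| = 165.89371;  2% of max(1, |F·v|) = 1.19884.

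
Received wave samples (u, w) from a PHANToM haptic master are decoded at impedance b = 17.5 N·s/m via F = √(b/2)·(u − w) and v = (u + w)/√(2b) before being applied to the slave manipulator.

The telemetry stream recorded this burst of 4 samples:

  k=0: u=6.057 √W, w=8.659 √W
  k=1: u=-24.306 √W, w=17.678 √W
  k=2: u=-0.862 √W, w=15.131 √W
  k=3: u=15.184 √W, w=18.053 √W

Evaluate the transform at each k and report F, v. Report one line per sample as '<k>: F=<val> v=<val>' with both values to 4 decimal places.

k=0: u−w=-2.6020, u+w=14.7160; √(b/2)=2.9580, √(2b)=5.9161; F=2.9580×(-2.602)=-7.6968, v=14.7160/5.9161=2.4875
k=1: u−w=-41.9840, u+w=-6.6280; √(b/2)=2.9580, √(2b)=5.9161; F=2.9580×(-41.984)=-124.1903, v=-6.6280/5.9161=-1.1203
k=2: u−w=-15.9930, u+w=14.2690; √(b/2)=2.9580, √(2b)=5.9161; F=2.9580×(-15.993)=-47.3079, v=14.2690/5.9161=2.4119
k=3: u−w=-2.8690, u+w=33.2370; √(b/2)=2.9580, √(2b)=5.9161; F=2.9580×(-2.869)=-8.4866, v=33.2370/5.9161=5.6181

0: F=-7.6968 v=2.4875
1: F=-124.1903 v=-1.1203
2: F=-47.3079 v=2.4119
3: F=-8.4866 v=5.6181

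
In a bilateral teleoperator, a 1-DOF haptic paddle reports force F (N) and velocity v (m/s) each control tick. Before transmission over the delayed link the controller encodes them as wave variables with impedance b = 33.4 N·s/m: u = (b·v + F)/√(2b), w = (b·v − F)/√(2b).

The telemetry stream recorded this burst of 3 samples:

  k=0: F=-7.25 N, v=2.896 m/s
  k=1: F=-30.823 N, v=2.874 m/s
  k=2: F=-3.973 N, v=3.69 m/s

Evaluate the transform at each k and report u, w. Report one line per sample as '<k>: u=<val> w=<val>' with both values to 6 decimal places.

0: u=10.947634 w=12.721741
1: u=7.973521 w=15.516045
2: u=14.593313 w=15.565524

k=0: b·v=33.4×2.896=96.726400; √(2b)=8.173127; u=(96.726400+(-7.25))/8.173127=10.947634, w=(96.726400−(-7.25))/8.173127=12.721741
k=1: b·v=33.4×2.874=95.991600; √(2b)=8.173127; u=(95.991600+(-30.823))/8.173127=7.973521, w=(95.991600−(-30.823))/8.173127=15.516045
k=2: b·v=33.4×3.69=123.246000; √(2b)=8.173127; u=(123.246000+(-3.973))/8.173127=14.593313, w=(123.246000−(-3.973))/8.173127=15.565524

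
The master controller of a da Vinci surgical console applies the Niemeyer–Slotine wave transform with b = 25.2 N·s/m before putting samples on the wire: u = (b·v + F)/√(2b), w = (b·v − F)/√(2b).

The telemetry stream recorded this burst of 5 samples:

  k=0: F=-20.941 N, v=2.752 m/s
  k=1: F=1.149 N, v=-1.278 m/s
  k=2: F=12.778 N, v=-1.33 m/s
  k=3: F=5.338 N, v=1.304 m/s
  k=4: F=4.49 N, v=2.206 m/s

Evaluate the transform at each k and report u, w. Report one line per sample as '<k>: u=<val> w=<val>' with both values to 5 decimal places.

0: u=6.81890 w=12.71836
1: u=-4.37460 w=-4.69830
2: u=-2.92113 w=-6.52093
3: u=5.38065 w=3.87684
4: u=8.46298 w=7.19807

k=0: b·v=25.2×2.752=69.35040; √(2b)=7.09930; u=(69.35040+(-20.941))/7.09930=6.81890, w=(69.35040−(-20.941))/7.09930=12.71836
k=1: b·v=25.2×(-1.278)=-32.20560; √(2b)=7.09930; u=(-32.20560+1.149)/7.09930=-4.37460, w=(-32.20560−1.149)/7.09930=-4.69830
k=2: b·v=25.2×(-1.33)=-33.51600; √(2b)=7.09930; u=(-33.51600+12.778)/7.09930=-2.92113, w=(-33.51600−12.778)/7.09930=-6.52093
k=3: b·v=25.2×1.304=32.86080; √(2b)=7.09930; u=(32.86080+5.338)/7.09930=5.38065, w=(32.86080−5.338)/7.09930=3.87684
k=4: b·v=25.2×2.206=55.59120; √(2b)=7.09930; u=(55.59120+4.49)/7.09930=8.46298, w=(55.59120−4.49)/7.09930=7.19807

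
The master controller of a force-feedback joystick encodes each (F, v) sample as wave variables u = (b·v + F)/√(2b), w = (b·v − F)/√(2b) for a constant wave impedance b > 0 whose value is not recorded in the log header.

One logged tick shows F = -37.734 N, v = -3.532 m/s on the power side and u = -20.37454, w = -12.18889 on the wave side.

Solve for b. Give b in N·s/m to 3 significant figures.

b = 42.5 N·s/m

u + w = -32.5634;  u + w = √(2b)·v, so √(2b) = -32.5634/(-3.532) = 9.2195.
b = (√(2b))²/2 = 85.0000/2 = 42.5000.
(Check via u − w = 2F/√(2b): u − w = -8.1856, 2F/√(2b) = -8.1857.)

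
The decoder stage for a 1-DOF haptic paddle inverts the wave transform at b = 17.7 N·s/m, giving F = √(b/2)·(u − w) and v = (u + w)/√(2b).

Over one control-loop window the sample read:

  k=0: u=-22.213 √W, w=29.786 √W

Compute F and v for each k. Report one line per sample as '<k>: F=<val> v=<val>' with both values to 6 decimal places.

0: F=-154.691563 v=1.272818

k=0: u−w=-51.999000, u+w=7.573000; √(b/2)=2.974895, √(2b)=5.949790; F=2.974895×(-51.999)=-154.691563, v=7.573000/5.949790=1.272818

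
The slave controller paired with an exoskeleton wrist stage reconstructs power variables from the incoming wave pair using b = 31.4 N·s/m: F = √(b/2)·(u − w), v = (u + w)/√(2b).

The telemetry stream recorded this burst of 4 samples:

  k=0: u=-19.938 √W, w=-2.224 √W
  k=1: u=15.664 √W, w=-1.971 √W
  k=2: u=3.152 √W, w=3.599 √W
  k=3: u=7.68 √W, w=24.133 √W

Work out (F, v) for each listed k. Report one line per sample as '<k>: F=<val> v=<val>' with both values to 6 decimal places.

k=0: u−w=-17.714000, u+w=-22.162000; √(b/2)=3.962323, √(2b)=7.924645; F=3.962323×(-17.714)=-70.188582, v=-22.162000/7.924645=-2.796592
k=1: u−w=17.635000, u+w=13.693000; √(b/2)=3.962323, √(2b)=7.924645; F=3.962323×17.635=69.875558, v=13.693000/7.924645=1.727901
k=2: u−w=-0.447000, u+w=6.751000; √(b/2)=3.962323, √(2b)=7.924645; F=3.962323×(-0.447)=-1.771158, v=6.751000/7.924645=0.851899
k=3: u−w=-16.453000, u+w=31.813000; √(b/2)=3.962323, √(2b)=7.924645; F=3.962323×(-16.453)=-65.192093, v=31.813000/7.924645=4.014438

0: F=-70.188582 v=-2.796592
1: F=69.875558 v=1.727901
2: F=-1.771158 v=0.851899
3: F=-65.192093 v=4.014438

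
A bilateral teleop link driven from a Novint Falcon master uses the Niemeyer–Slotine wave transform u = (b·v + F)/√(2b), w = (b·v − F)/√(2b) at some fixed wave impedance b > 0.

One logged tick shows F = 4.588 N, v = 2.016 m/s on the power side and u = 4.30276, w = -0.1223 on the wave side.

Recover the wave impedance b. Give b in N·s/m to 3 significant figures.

b = 2.15 N·s/m

u + w = 4.18046;  u + w = √(2b)·v, so √(2b) = 4.18046/2.016 = 2.07364.
b = (√(2b))²/2 = 4.29999/2 = 2.14999.
(Check via u − w = 2F/√(2b): u − w = 4.42506, 2F/√(2b) = 4.42507.)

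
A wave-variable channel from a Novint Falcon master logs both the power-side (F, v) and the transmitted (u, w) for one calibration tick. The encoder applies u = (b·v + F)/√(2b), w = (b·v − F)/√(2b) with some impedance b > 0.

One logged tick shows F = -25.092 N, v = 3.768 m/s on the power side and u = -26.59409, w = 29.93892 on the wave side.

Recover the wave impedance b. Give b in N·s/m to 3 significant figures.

b = 0.394 N·s/m

u + w = 3.34483;  u + w = √(2b)·v, so √(2b) = 3.34483/3.768 = 0.88769.
b = (√(2b))²/2 = 0.78800/2 = 0.39400.
(Check via u − w = 2F/√(2b): u − w = -56.53301, 2F/√(2b) = -56.53301.)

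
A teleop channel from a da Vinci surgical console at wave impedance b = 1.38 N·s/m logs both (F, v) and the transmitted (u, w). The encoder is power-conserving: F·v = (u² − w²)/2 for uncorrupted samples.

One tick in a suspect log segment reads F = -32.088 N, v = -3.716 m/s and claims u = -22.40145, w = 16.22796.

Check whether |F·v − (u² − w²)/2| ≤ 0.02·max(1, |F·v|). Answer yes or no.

yes

F·v = (-32.088)×(-3.716) = 119.23901 W.
(u² − w²)/2 = (501.82496 − 263.34669)/2 = 119.23914 W.
|Δ| = 0.00013;  2% of max(1, |F·v|) = 2.38478.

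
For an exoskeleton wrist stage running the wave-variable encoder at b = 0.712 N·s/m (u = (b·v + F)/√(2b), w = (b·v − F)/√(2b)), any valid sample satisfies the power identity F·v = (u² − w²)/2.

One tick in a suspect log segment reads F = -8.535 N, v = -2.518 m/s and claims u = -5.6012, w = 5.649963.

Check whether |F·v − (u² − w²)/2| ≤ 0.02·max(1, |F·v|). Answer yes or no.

F·v = (-8.535)×(-2.518) = 21.491130 W.
(u² − w²)/2 = (31.373441 − 31.922082)/2 = -0.274320 W.
|Δ| = 21.765450;  2% of max(1, |F·v|) = 0.429823.

no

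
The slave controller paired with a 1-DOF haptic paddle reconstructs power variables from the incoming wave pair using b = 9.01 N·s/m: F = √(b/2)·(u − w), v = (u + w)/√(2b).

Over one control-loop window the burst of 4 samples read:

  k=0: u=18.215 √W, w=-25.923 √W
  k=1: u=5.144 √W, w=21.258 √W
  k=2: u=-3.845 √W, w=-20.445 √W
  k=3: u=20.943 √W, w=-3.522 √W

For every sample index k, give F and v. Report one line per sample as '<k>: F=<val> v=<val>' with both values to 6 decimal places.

0: F=93.682840 v=-1.815785
1: F=-34.201941 v=6.219557
2: F=35.233476 v=-5.722030
3: F=51.926926 v=4.103890

k=0: u−w=44.138000, u+w=-7.708000; √(b/2)=2.122499, √(2b)=4.244997; F=2.122499×44.138=93.682840, v=-7.708000/4.244997=-1.815785
k=1: u−w=-16.114000, u+w=26.402000; √(b/2)=2.122499, √(2b)=4.244997; F=2.122499×(-16.114)=-34.201941, v=26.402000/4.244997=6.219557
k=2: u−w=16.600000, u+w=-24.290000; √(b/2)=2.122499, √(2b)=4.244997; F=2.122499×16.6=35.233476, v=-24.290000/4.244997=-5.722030
k=3: u−w=24.465000, u+w=17.421000; √(b/2)=2.122499, √(2b)=4.244997; F=2.122499×24.465=51.926926, v=17.421000/4.244997=4.103890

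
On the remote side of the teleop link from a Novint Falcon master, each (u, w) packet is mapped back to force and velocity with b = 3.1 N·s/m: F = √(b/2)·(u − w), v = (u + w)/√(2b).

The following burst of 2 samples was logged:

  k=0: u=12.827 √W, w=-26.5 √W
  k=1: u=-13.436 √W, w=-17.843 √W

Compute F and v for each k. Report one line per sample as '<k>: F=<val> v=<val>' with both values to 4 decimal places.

k=0: u−w=39.3270, u+w=-13.6730; √(b/2)=1.2450, √(2b)=2.4900; F=1.2450×39.327=48.9617, v=-13.6730/2.4900=-5.4912
k=1: u−w=4.4070, u+w=-31.2790; √(b/2)=1.2450, √(2b)=2.4900; F=1.2450×4.407=5.4867, v=-31.2790/2.4900=-12.5619

0: F=48.9617 v=-5.4912
1: F=5.4867 v=-12.5619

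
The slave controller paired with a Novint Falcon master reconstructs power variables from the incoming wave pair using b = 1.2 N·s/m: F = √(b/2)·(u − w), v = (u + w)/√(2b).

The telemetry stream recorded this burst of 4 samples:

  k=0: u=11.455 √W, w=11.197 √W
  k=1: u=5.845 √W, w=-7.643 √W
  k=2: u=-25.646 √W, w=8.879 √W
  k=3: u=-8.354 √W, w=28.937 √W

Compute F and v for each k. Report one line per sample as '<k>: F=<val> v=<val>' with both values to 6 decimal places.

k=0: u−w=0.258000, u+w=22.652000; √(b/2)=0.774597, √(2b)=1.549193; F=0.774597×0.258=0.199846, v=22.652000/1.549193=14.621803
k=1: u−w=13.488000, u+w=-1.798000; √(b/2)=0.774597, √(2b)=1.549193; F=0.774597×13.488=10.447760, v=-1.798000/1.549193=-1.160604
k=2: u−w=-34.525000, u+w=-16.767000; √(b/2)=0.774597, √(2b)=1.549193; F=0.774597×(-34.525)=-26.742950, v=-16.767000/1.549193=-10.823052
k=3: u−w=-37.291000, u+w=20.583000; √(b/2)=0.774597, √(2b)=1.549193; F=0.774597×(-37.291)=-28.885484, v=20.583000/1.549193=13.286269

0: F=0.199846 v=14.621803
1: F=10.447760 v=-1.160604
2: F=-26.742950 v=-10.823052
3: F=-28.885484 v=13.286269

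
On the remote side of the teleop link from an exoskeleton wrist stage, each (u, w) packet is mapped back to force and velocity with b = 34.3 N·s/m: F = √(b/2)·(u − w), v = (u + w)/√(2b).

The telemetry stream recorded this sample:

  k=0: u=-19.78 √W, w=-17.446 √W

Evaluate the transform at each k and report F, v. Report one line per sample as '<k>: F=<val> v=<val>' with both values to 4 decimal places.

0: F=-9.6657 v=-4.4945

k=0: u−w=-2.3340, u+w=-37.2260; √(b/2)=4.1413, √(2b)=8.2825; F=4.1413×(-2.334)=-9.6657, v=-37.2260/8.2825=-4.4945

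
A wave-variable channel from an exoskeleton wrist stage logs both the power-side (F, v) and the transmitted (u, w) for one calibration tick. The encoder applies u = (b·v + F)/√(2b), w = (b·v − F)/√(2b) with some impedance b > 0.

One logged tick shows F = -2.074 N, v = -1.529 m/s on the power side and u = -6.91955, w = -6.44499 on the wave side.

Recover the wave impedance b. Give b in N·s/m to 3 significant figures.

b = 38.2 N·s/m

u + w = -13.36454;  u + w = √(2b)·v, so √(2b) = -13.36454/(-1.529) = 8.74071.
b = (√(2b))²/2 = 76.39995/2 = 38.19997.
(Check via u − w = 2F/√(2b): u − w = -0.47456, 2F/√(2b) = -0.47456.)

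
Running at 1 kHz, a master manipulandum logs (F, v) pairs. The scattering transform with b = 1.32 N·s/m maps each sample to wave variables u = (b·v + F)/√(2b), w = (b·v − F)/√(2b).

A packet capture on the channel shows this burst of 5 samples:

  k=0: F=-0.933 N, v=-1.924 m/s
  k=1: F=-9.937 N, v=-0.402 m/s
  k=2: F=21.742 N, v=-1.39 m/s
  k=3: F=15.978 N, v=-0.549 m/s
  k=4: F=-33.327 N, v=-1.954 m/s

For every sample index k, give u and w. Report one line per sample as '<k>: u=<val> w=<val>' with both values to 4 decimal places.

k=0: b·v=1.32×(-1.924)=-2.5397; √(2b)=1.6248; u=(-2.5397+(-0.933))/1.6248=-2.1373, w=(-2.5397−(-0.933))/1.6248=-0.9888
k=1: b·v=1.32×(-0.402)=-0.5306; √(2b)=1.6248; u=(-0.5306+(-9.937))/1.6248=-6.4424, w=(-0.5306−(-9.937))/1.6248=5.7892
k=2: b·v=1.32×(-1.39)=-1.8348; √(2b)=1.6248; u=(-1.8348+21.742)/1.6248=12.2520, w=(-1.8348−21.742)/1.6248=-14.5105
k=3: b·v=1.32×(-0.549)=-0.7247; √(2b)=1.6248; u=(-0.7247+15.978)/1.6248=9.3878, w=(-0.7247−15.978)/1.6248=-10.2798
k=4: b·v=1.32×(-1.954)=-2.5793; √(2b)=1.6248; u=(-2.5793+(-33.327))/1.6248=-22.0988, w=(-2.5793−(-33.327))/1.6248=18.9239

0: u=-2.1373 w=-0.9888
1: u=-6.4424 w=5.7892
2: u=12.2520 w=-14.5105
3: u=9.3878 w=-10.2798
4: u=-22.0988 w=18.9239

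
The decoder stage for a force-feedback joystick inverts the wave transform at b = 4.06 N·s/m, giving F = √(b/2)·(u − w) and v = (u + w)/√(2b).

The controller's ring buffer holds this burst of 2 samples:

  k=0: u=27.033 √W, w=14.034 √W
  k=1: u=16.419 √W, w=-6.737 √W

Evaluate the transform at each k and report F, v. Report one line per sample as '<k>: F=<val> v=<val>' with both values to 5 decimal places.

0: F=18.52072 v=14.41169
1: F=32.99222 v=3.39772

k=0: u−w=12.99900, u+w=41.06700; √(b/2)=1.42478, √(2b)=2.84956; F=1.42478×12.999=18.52072, v=41.06700/2.84956=14.41169
k=1: u−w=23.15600, u+w=9.68200; √(b/2)=1.42478, √(2b)=2.84956; F=1.42478×23.156=32.99222, v=9.68200/2.84956=3.39772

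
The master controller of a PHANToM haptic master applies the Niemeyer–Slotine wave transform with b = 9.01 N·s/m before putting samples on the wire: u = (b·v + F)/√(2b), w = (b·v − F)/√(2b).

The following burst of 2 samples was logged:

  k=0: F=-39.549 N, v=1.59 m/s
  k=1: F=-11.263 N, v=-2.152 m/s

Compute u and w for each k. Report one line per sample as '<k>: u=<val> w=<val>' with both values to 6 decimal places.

0: u=-5.941842 w=12.691387
1: u=-7.220858 w=-1.914376

k=0: b·v=9.01×1.59=14.325900; √(2b)=4.244997; u=(14.325900+(-39.549))/4.244997=-5.941842, w=(14.325900−(-39.549))/4.244997=12.691387
k=1: b·v=9.01×(-2.152)=-19.389520; √(2b)=4.244997; u=(-19.389520+(-11.263))/4.244997=-7.220858, w=(-19.389520−(-11.263))/4.244997=-1.914376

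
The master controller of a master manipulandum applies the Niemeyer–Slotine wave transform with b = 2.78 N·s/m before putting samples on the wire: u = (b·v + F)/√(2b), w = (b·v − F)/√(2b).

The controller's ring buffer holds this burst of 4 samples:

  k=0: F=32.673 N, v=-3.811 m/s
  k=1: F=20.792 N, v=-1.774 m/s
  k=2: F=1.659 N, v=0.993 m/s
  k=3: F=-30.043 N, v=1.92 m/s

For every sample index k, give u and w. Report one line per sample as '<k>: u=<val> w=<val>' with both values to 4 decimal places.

0: u=9.3633 w=-18.3495
1: u=6.7263 w=-10.9093
2: u=1.8743 w=0.4672
3: u=-10.4774 w=15.0047

k=0: b·v=2.78×(-3.811)=-10.5946; √(2b)=2.3580; u=(-10.5946+32.673)/2.3580=9.3633, w=(-10.5946−32.673)/2.3580=-18.3495
k=1: b·v=2.78×(-1.774)=-4.9317; √(2b)=2.3580; u=(-4.9317+20.792)/2.3580=6.7263, w=(-4.9317−20.792)/2.3580=-10.9093
k=2: b·v=2.78×0.993=2.7605; √(2b)=2.3580; u=(2.7605+1.659)/2.3580=1.8743, w=(2.7605−1.659)/2.3580=0.4672
k=3: b·v=2.78×1.92=5.3376; √(2b)=2.3580; u=(5.3376+(-30.043))/2.3580=-10.4774, w=(5.3376−(-30.043))/2.3580=15.0047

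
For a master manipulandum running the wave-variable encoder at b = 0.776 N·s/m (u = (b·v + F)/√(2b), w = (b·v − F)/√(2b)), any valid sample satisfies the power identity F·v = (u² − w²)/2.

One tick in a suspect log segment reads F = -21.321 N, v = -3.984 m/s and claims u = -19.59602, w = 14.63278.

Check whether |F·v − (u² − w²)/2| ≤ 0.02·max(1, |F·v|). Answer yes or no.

F·v = (-21.321)×(-3.984) = 84.94286 W.
(u² − w²)/2 = (384.00400 − 214.11825)/2 = 84.94287 W.
|Δ| = 0.00001;  2% of max(1, |F·v|) = 1.69886.

yes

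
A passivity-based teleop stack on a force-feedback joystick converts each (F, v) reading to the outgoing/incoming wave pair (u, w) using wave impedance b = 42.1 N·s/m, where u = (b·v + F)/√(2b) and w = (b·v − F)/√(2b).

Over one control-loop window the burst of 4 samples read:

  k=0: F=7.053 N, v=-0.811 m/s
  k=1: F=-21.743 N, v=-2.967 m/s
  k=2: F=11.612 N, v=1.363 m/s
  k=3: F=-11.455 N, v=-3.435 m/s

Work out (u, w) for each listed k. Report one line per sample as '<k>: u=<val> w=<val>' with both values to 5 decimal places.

k=0: b·v=42.1×(-0.811)=-34.14310; √(2b)=9.17606; u=(-34.14310+7.053)/9.17606=-2.95226, w=(-34.14310−7.053)/9.17606=-4.48952
k=1: b·v=42.1×(-2.967)=-124.91070; √(2b)=9.17606; u=(-124.91070+(-21.743))/9.17606=-15.98222, w=(-124.91070−(-21.743))/9.17606=-11.24314
k=2: b·v=42.1×1.363=57.38230; √(2b)=9.17606; u=(57.38230+11.612)/9.17606=7.51895, w=(57.38230−11.612)/9.17606=4.98801
k=3: b·v=42.1×(-3.435)=-144.61350; √(2b)=9.17606; u=(-144.61350+(-11.455))/9.17606=-17.00823, w=(-144.61350−(-11.455))/9.17606=-14.51152

0: u=-2.95226 w=-4.48952
1: u=-15.98222 w=-11.24314
2: u=7.51895 w=4.98801
3: u=-17.00823 w=-14.51152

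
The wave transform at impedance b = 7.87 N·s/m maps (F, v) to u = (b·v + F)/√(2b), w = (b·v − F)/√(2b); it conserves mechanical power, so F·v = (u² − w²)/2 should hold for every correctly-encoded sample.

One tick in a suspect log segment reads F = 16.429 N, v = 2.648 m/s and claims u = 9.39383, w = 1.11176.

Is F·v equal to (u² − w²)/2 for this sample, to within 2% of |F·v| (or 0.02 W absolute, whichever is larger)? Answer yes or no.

F·v = 16.429×2.648 = 43.5040 W.
(u² − w²)/2 = (88.2440 − 1.2360)/2 = 43.5040 W.
|Δ| = 0.0000;  2% of max(1, |F·v|) = 0.8701.

yes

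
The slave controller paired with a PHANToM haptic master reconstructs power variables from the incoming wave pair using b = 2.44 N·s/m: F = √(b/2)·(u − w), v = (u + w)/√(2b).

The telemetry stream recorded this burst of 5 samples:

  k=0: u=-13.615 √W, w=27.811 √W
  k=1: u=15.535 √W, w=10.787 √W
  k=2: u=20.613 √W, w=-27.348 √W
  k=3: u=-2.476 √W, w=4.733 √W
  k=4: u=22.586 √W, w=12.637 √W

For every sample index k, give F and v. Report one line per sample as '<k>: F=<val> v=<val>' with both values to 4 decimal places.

0: F=-45.7565 v=6.4262
1: F=5.2443 v=11.9154
2: F=52.9747 v=-3.0488
3: F=-7.9626 v=1.0217
4: F=10.9890 v=15.9447

k=0: u−w=-41.4260, u+w=14.1960; √(b/2)=1.1045, √(2b)=2.2091; F=1.1045×(-41.426)=-45.7565, v=14.1960/2.2091=6.4262
k=1: u−w=4.7480, u+w=26.3220; √(b/2)=1.1045, √(2b)=2.2091; F=1.1045×4.748=5.2443, v=26.3220/2.2091=11.9154
k=2: u−w=47.9610, u+w=-6.7350; √(b/2)=1.1045, √(2b)=2.2091; F=1.1045×47.961=52.9747, v=-6.7350/2.2091=-3.0488
k=3: u−w=-7.2090, u+w=2.2570; √(b/2)=1.1045, √(2b)=2.2091; F=1.1045×(-7.209)=-7.9626, v=2.2570/2.2091=1.0217
k=4: u−w=9.9490, u+w=35.2230; √(b/2)=1.1045, √(2b)=2.2091; F=1.1045×9.949=10.9890, v=35.2230/2.2091=15.9447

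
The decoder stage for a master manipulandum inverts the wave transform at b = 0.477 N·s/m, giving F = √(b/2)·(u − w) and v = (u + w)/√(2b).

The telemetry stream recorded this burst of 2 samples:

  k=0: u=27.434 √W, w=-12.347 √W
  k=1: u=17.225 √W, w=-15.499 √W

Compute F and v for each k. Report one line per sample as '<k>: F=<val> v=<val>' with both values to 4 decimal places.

k=0: u−w=39.7810, u+w=15.0870; √(b/2)=0.4884, √(2b)=0.9767; F=0.4884×39.781=19.4276, v=15.0870/0.9767=15.4465
k=1: u−w=32.7240, u+w=1.7260; √(b/2)=0.4884, √(2b)=0.9767; F=0.4884×32.724=15.9812, v=1.7260/0.9767=1.7671

0: F=19.4276 v=15.4465
1: F=15.9812 v=1.7671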